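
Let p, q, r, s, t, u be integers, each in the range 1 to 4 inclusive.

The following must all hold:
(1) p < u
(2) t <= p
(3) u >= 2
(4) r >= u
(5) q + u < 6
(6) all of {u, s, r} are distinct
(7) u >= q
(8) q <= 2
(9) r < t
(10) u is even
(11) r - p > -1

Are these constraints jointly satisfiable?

Unsatisfiable

Constraints 1, 2, 4, and 9 give p < u, u ≤ r, r < t, t ≤ p. Chaining: p < u ≤ r < t ≤ p, which forces p < p — impossible.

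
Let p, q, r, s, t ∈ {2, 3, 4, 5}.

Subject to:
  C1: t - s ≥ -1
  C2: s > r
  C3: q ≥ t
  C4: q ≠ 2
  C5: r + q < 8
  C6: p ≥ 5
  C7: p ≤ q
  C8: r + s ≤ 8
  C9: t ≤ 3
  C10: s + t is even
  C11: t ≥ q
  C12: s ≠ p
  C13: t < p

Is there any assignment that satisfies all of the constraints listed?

Unsatisfiable

From constraints 6 and 7: q ≥ p and p ≥ 5, so q ≥ 5. From constraints 9 and 11: q ≤ t and t ≤ 3, so q ≤ 3. But 3 < 5, so no value of q works.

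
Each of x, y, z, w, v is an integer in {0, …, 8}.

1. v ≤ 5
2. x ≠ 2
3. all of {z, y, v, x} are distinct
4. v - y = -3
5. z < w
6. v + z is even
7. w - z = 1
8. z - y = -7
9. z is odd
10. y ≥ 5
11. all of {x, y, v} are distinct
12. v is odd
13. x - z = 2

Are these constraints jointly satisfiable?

One satisfying assignment is x = 3, y = 8, z = 1, w = 2, v = 5.
For the less obvious constraints — constraint 4: v - y = -3; constraint 7: w - z = 1; constraint 8: z - y = -7 — and the others hold by inspection.

Satisfiable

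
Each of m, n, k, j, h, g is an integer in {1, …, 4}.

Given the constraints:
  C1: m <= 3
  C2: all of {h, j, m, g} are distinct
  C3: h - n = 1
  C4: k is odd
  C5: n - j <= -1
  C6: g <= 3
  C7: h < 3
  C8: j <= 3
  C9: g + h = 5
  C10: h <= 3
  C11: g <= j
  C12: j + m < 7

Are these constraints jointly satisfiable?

Constraints 1, 6, 8, and 10 confine each of h, j, m, g to the 3 values {1, …, 3} (the domain already gives each ≥ 1).
Constraint 2 requires all 4 of them to be distinct, but only 3 values are available — impossible by the pigeonhole principle.

Unsatisfiable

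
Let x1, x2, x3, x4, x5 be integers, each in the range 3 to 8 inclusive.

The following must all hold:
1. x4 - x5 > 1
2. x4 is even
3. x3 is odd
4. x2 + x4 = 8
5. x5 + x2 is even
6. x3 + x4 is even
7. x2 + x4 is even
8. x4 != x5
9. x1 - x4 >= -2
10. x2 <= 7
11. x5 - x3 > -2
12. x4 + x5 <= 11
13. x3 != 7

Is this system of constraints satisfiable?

Unsatisfiable

Constraint 3 makes x3 odd and constraint 2 makes x4 even, so x3 + x4 must be odd. Constraint 6 says x3 + x4 is even — contradiction.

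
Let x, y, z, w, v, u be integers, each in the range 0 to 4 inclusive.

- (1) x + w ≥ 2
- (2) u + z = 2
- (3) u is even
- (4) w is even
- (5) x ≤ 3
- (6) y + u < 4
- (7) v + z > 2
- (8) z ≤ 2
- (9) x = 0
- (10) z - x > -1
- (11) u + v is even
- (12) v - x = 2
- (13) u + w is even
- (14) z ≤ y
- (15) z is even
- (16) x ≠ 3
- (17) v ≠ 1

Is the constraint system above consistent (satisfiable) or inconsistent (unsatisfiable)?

Satisfiable

Try x = 0, y = 3, z = 2, w = 2, v = 2, u = 0.
Check constraint 1: x + w = 2; constraint 2: u + z = 2; constraint 6: y + u = 3. The remaining constraints are straightforward to verify.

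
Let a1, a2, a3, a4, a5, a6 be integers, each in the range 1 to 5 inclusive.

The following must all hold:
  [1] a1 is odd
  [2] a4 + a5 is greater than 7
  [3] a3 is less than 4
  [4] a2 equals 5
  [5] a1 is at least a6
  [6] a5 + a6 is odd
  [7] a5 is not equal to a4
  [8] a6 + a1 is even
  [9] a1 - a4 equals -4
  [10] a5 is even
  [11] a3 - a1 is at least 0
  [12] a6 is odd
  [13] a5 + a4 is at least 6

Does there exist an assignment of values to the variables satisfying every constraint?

One satisfying assignment is a1 = 1, a2 = 5, a3 = 1, a4 = 5, a5 = 4, a6 = 1.
For the less obvious constraints — constraint 2: a4 + a5 = 9; constraint 9: a1 - a4 = -4 — and the others hold by inspection.

Satisfiable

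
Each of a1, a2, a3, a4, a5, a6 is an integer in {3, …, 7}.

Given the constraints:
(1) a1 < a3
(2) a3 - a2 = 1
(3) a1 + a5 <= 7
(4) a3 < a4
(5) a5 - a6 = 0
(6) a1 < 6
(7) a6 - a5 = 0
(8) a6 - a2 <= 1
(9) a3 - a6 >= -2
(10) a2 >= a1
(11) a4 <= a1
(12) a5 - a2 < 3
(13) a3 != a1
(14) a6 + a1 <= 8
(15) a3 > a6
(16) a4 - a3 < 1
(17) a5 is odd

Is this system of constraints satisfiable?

Unsatisfiable

Constraints 1, 4, and 11 give a3 < a4, a4 ≤ a1, a1 < a3. Chaining: a3 < a4 ≤ a1 < a3, which forces a3 < a3 — impossible.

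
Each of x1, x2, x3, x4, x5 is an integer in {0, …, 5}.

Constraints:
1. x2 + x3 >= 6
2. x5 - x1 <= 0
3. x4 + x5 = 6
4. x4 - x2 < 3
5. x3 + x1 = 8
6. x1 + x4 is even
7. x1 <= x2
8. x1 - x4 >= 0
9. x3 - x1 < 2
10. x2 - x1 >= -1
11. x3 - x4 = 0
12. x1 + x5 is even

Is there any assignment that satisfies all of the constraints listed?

Take x1 = 4, x2 = 4, x3 = 4, x4 = 4, x5 = 2. Then constraint 1: x2 + x3 = 8; constraint 2: x5 - x1 = -2; constraint 3: x4 + x5 = 6, and every other listed constraint is also met.

Satisfiable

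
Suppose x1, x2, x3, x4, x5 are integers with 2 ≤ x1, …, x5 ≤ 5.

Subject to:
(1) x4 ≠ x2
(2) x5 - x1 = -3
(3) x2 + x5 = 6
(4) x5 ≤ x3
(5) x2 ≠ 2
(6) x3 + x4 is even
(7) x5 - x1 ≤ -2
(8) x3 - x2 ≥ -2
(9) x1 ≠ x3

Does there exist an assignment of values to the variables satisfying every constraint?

Satisfiable

Take x1 = 5, x2 = 4, x3 = 3, x4 = 3, x5 = 2. Then constraint 2: x5 - x1 = -3; constraint 3: x2 + x5 = 6, and every other listed constraint is also met.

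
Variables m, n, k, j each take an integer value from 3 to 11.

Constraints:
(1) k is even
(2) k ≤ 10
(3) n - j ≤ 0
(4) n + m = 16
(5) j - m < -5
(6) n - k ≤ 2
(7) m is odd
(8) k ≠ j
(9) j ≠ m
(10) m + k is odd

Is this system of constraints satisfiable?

Satisfiable

Try m = 11, n = 5, k = 6, j = 5.
Check constraint 3: n - j = 0; constraint 4: n + m = 16; constraint 5: j - m = -6. The remaining constraints are straightforward to verify.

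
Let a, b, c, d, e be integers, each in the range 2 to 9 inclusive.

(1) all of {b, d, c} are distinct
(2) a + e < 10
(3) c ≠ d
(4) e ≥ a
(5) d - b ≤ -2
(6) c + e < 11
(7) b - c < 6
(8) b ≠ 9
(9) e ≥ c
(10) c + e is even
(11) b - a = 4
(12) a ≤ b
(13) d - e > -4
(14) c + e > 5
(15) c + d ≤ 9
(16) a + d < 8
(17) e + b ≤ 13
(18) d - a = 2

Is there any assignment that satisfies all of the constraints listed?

Satisfiable

One satisfying assignment is a = 2, b = 6, c = 2, d = 4, e = 6.
For the less obvious constraints — constraint 2: a + e = 8; constraint 5: d - b = -2 — and the others hold by inspection.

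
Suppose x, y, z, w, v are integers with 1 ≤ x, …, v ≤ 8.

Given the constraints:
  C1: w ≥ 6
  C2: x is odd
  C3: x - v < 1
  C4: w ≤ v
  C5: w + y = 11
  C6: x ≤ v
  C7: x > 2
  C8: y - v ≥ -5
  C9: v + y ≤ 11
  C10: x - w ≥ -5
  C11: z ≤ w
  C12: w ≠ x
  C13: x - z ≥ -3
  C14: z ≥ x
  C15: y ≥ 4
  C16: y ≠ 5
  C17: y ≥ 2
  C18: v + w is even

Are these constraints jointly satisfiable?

Satisfiable

Try x = 5, y = 4, z = 6, w = 7, v = 7.
Check constraint 3: x - v = -2; constraint 5: w + y = 11; constraint 8: y - v = -3. The remaining constraints are straightforward to verify.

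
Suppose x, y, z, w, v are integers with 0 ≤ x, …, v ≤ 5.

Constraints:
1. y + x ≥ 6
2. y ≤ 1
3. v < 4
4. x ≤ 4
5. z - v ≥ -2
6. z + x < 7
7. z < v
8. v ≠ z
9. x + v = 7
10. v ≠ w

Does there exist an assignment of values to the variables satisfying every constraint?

Unsatisfiable

From constraint 2: y ≤ 1. From constraint 4: x ≤ 4. Hence y + x ≤ 5. But constraint 1 requires y + x ≥ 6, and 6 > 5. Contradiction.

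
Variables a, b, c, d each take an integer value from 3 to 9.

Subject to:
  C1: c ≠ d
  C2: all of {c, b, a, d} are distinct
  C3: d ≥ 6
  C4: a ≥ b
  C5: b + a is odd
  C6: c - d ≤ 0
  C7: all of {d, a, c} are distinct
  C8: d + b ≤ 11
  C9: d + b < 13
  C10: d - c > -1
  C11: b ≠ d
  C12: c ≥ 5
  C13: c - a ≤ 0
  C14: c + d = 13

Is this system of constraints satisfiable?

Try a = 9, b = 4, c = 6, d = 7.
Check constraint 6: c - d = -1; constraint 8: d + b = 11; constraint 9: d + b = 11. The remaining constraints are straightforward to verify.

Satisfiable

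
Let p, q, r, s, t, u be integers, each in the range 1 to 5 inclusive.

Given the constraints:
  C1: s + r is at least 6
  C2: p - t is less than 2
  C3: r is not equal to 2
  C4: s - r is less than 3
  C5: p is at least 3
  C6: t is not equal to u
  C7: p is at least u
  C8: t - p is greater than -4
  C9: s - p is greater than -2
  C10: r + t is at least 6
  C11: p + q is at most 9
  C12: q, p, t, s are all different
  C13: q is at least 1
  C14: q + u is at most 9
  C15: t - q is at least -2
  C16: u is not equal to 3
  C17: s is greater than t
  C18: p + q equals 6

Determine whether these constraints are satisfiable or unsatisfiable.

Satisfiable

One satisfying assignment is p = 4, q = 2, r = 3, s = 5, t = 3, u = 4.
For the less obvious constraints — constraint 1: s + r = 8; constraint 2: p - t = 1; constraint 4: s - r = 2 — and the others hold by inspection.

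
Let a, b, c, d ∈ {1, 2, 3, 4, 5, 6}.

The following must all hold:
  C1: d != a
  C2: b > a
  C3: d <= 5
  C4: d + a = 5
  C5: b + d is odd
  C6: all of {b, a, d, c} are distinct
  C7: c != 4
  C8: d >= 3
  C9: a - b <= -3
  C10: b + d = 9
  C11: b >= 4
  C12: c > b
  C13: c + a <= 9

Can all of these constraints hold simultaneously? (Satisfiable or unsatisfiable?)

Satisfiable

Try a = 1, b = 5, c = 6, d = 4.
Check constraint 4: d + a = 5; constraint 9: a - b = -4; constraint 10: b + d = 9. The remaining constraints are straightforward to verify.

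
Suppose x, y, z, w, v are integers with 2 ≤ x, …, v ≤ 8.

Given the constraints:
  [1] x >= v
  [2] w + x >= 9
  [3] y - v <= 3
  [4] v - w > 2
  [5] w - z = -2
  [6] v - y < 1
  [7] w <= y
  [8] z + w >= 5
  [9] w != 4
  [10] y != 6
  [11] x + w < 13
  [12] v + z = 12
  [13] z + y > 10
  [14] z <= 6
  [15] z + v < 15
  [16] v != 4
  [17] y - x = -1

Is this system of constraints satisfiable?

Take x = 8, y = 7, z = 5, w = 3, v = 7. Then constraint 2: w + x = 11; constraint 3: y - v = 0; constraint 4: v - w = 4, and every other listed constraint is also met.

Satisfiable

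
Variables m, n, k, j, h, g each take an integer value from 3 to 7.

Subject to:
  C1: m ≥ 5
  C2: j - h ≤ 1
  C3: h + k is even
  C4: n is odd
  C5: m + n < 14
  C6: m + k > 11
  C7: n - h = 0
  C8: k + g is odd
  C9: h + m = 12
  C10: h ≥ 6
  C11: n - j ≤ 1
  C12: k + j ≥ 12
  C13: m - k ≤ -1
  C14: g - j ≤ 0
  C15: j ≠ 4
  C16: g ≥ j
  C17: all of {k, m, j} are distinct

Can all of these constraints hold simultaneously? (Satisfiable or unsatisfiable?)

Satisfiable

The assignment m = 5, n = 7, k = 7, j = 6, h = 7, g = 6 works:
  constraint 2 holds since j - h = -1.
  constraint 5 holds since m + n = 12.
  constraint 6 holds since m + k = 12.
The rest check out directly.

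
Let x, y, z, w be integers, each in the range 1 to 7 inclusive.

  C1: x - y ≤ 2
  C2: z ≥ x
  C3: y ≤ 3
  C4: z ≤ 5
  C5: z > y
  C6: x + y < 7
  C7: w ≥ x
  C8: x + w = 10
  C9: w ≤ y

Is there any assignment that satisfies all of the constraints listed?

Unsatisfiable

From constraints 2 and 4: x ≤ z ≤ 5. From constraints 3 and 9: w ≤ y ≤ 3. Hence x + w ≤ 8. But constraint 8 requires x + w = 10, and 10 > 8. Contradiction.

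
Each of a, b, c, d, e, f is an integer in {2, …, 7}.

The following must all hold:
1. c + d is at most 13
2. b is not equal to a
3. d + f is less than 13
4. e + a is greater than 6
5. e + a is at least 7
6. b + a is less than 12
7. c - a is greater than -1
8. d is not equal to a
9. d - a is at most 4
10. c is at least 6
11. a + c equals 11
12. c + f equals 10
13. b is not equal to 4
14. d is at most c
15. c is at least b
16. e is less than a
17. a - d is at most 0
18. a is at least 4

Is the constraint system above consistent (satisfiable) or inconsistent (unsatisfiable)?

Satisfiable

Setting (a, b, c, d, e, f) = (5, 6, 6, 6, 4, 4) satisfies everything: constraint 1: c + d = 12; constraint 3: d + f = 10; constraint 4: e + a = 9, and the others follow.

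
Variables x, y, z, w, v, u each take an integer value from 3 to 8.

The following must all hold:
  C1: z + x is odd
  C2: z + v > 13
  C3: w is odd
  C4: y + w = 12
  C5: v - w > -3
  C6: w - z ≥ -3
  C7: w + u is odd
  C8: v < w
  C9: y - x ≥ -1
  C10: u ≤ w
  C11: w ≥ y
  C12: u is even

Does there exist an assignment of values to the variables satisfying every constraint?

Try x = 3, y = 5, z = 8, w = 7, v = 6, u = 6.
Check constraint 2: z + v = 14; constraint 4: y + w = 12. The remaining constraints are straightforward to verify.

Satisfiable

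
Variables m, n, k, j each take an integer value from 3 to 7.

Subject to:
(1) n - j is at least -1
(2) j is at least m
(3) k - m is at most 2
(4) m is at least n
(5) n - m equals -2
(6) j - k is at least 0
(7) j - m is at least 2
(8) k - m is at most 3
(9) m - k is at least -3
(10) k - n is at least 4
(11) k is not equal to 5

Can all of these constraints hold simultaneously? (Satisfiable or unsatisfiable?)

Constraints 1, 7, 8, and 10 give n − j ≥ -1, j − m ≥ 2, m − k ≥ -3, k − n ≥ 4.
Adding all 4 inequalities: the left sides telescope to 0, and the right sides sum to (-1) + 2 + (-3) + 4 = 2. So 0 ≥ 2, which is false.

Unsatisfiable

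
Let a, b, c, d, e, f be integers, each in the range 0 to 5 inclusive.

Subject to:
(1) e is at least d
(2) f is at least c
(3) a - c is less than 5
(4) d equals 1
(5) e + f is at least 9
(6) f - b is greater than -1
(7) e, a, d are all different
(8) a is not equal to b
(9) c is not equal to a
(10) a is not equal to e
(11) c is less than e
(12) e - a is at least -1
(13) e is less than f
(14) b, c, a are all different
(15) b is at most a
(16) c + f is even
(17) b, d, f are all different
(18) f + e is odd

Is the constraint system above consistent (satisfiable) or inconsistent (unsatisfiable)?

Take a = 5, b = 3, c = 1, d = 1, e = 4, f = 5. Then constraint 3: a - c = 4; constraint 5: e + f = 9, and every other listed constraint is also met.

Satisfiable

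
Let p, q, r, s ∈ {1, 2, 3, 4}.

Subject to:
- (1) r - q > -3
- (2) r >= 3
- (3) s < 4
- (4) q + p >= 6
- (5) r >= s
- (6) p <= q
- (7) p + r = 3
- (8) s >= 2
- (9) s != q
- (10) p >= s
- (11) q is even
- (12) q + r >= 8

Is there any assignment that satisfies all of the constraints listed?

Unsatisfiable

From constraints 8 and 10: p ≥ s ≥ 2. From constraint 2: r ≥ 3. Hence p + r ≥ 5. But constraint 7 requires p + r = 3, and 3 < 5. Contradiction.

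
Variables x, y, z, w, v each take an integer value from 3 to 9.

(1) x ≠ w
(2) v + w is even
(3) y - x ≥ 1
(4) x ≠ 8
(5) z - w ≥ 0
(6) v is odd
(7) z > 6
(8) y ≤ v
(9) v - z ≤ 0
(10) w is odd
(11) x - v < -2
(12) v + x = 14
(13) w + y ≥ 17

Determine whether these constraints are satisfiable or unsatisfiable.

Satisfiable

Take x = 5, y = 9, z = 9, w = 9, v = 9. Then constraint 3: y - x = 4; constraint 5: z - w = 0, and every other listed constraint is also met.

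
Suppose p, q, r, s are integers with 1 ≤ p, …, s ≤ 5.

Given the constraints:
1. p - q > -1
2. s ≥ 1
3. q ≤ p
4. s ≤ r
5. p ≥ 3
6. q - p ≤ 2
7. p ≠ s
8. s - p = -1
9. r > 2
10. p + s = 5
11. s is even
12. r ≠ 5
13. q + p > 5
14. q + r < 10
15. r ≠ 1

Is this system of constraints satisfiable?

Setting (p, q, r, s) = (3, 3, 4, 2) satisfies everything: constraint 1: p - q = 0; constraint 6: q - p = 0, and the others follow.

Satisfiable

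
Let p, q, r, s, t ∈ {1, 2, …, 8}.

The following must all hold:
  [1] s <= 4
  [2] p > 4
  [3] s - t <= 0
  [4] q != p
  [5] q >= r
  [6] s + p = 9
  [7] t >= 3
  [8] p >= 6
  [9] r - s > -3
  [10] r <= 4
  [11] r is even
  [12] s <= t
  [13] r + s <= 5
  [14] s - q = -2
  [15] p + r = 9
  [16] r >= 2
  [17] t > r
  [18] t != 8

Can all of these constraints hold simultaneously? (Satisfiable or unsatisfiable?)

The assignment p = 7, q = 4, r = 2, s = 2, t = 3 works:
  constraint 3 holds since s - t = -1.
  constraint 6 holds since s + p = 9.
  constraint 9 holds since r - s = 0.
The rest check out directly.

Satisfiable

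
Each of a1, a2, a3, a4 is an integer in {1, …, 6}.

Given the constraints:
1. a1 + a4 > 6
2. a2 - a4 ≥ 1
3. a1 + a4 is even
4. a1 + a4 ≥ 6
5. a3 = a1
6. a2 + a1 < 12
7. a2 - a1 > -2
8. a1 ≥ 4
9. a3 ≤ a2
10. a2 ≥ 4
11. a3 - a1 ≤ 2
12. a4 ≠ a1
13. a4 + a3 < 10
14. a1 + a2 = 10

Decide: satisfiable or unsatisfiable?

The assignment a1 = 5, a2 = 5, a3 = 5, a4 = 3 works:
  constraint 1 holds since a1 + a4 = 8.
  constraint 2 holds since a2 - a4 = 2.
  constraint 4 holds since a1 + a4 = 8.
The rest check out directly.

Satisfiable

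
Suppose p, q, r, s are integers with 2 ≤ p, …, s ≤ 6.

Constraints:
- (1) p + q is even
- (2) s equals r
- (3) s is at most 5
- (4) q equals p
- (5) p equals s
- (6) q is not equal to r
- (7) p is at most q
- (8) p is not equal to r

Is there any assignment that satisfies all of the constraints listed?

Unsatisfiable

From constraints 2, 4, and 5, q = p = s = r, so q = r. But constraint 6 says q ≠ r. Contradiction.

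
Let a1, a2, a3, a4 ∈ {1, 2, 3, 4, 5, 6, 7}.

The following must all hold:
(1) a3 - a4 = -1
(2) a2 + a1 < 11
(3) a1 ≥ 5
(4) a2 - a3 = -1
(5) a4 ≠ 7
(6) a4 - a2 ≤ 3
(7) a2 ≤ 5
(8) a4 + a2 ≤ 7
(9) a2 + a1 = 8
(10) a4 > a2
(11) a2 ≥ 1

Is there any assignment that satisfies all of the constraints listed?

Satisfiable

Take a1 = 6, a2 = 2, a3 = 3, a4 = 4. Then constraint 1: a3 - a4 = -1; constraint 2: a2 + a1 = 8; constraint 4: a2 - a3 = -1, and every other listed constraint is also met.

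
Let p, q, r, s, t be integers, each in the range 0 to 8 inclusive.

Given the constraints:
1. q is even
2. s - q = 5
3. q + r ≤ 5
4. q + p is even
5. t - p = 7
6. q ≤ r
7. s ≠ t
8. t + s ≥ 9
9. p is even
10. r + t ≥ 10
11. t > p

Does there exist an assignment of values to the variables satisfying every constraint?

Satisfiable

Setting (p, q, r, s, t) = (0, 0, 4, 5, 7) satisfies everything: constraint 2: s - q = 5; constraint 3: q + r = 4; constraint 5: t - p = 7, and the others follow.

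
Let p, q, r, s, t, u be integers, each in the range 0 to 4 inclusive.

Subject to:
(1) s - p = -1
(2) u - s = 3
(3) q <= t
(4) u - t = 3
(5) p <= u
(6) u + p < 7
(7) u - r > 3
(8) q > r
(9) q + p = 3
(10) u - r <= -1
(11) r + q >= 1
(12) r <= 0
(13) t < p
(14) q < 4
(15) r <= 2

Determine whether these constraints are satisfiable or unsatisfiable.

Unsatisfiable

Constraints 3, 5, 8, 10, and 13 give p ≤ u, u < r, r < q, q ≤ t, t < p. Chaining: p ≤ u < r < q ≤ t < p, which forces p < p — impossible.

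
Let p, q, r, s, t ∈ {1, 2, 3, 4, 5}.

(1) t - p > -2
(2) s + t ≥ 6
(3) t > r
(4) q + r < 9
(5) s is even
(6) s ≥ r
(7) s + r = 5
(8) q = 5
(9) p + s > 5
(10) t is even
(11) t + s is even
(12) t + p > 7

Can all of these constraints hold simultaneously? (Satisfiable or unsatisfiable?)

Satisfiable

Setting (p, q, r, s, t) = (4, 5, 1, 4, 4) satisfies everything: constraint 1: t - p = 0; constraint 2: s + t = 8; constraint 4: q + r = 6, and the others follow.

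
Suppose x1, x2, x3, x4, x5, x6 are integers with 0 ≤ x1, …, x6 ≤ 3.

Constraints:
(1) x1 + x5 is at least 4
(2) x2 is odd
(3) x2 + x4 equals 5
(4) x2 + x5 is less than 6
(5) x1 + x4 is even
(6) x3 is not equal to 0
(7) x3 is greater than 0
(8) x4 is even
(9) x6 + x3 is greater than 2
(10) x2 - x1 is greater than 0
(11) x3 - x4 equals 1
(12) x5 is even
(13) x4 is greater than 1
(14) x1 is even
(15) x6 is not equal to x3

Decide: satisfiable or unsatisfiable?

Take x1 = 2, x2 = 3, x3 = 3, x4 = 2, x5 = 2, x6 = 1. Then constraint 1: x1 + x5 = 4; constraint 3: x2 + x4 = 5; constraint 4: x2 + x5 = 5, and every other listed constraint is also met.

Satisfiable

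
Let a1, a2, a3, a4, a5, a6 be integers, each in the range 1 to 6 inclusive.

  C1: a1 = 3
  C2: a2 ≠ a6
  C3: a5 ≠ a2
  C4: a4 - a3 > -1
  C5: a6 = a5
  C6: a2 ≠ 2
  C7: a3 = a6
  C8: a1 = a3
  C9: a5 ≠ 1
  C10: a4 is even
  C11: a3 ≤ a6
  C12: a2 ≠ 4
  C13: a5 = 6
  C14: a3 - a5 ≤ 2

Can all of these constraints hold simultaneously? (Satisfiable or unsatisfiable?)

Unsatisfiable

Constraint 1 fixes a1 = 3 and constraint 13 fixes a5 = 6. Constraints 5, 7, and 8 give a1 = a3 = a6 = a5, so a1 = a5. But 3 ≠ 6 — contradiction.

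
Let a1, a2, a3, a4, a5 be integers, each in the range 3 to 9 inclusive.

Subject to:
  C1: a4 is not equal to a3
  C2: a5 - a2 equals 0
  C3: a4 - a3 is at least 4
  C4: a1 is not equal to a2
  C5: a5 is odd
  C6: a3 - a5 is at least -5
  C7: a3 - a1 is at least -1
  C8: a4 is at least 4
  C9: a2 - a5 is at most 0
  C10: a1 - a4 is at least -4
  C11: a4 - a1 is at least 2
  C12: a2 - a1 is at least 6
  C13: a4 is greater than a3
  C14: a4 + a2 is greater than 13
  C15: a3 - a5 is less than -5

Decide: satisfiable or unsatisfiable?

Unsatisfiable

Constraints 3, 6, 9, 10, and 12 give a1 − a4 ≥ -4, a4 − a3 ≥ 4, a3 − a5 ≥ -5, a5 − a2 ≥ 0, a2 − a1 ≥ 6.
Adding all 5 inequalities: the left sides telescope to 0, and the right sides sum to (-4) + 4 + (-5) + 0 + 6 = 1. So 0 ≥ 1, which is false.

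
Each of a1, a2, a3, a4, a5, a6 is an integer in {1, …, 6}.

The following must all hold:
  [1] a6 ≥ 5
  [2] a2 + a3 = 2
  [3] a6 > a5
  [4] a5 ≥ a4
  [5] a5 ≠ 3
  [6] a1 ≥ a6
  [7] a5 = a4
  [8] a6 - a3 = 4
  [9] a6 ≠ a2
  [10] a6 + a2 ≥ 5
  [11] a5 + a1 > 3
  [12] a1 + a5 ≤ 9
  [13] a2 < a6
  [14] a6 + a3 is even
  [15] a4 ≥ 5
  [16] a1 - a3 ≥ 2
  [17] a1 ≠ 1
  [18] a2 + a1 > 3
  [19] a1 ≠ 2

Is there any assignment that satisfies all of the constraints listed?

From constraints 1 and 6: a1 ≥ a6 ≥ 5. From constraints 4 and 15: a5 ≥ a4 ≥ 5. Hence a1 + a5 ≥ 10. But constraint 12 requires a1 + a5 ≤ 9, and 9 < 10. Contradiction.

Unsatisfiable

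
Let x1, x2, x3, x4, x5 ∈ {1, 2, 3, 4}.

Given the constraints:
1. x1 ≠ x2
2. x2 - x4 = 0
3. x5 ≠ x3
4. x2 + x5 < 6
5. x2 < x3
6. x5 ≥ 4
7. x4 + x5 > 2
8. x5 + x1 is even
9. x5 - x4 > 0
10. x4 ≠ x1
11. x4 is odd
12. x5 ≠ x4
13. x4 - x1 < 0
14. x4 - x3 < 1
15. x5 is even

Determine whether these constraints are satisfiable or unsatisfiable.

Satisfiable

Setting (x1, x2, x3, x4, x5) = (2, 1, 3, 1, 4) satisfies everything: constraint 2: x2 - x4 = 0; constraint 4: x2 + x5 = 5; constraint 7: x4 + x5 = 5, and the others follow.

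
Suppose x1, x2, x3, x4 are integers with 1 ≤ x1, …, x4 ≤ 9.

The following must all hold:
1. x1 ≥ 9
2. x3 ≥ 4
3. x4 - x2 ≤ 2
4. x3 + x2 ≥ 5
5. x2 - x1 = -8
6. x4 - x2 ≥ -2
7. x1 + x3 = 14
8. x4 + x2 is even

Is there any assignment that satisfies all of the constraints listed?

Satisfiable

Take x1 = 9, x2 = 1, x3 = 5, x4 = 1. Then constraint 3: x4 - x2 = 0; constraint 4: x3 + x2 = 6; constraint 5: x2 - x1 = -8, and every other listed constraint is also met.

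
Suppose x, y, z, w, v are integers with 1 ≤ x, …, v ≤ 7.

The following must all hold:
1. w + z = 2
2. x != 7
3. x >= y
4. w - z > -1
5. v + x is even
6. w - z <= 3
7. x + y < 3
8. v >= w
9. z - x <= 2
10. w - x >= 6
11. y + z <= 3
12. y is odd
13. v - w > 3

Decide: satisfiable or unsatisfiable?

Constraints 6, 9, and 10 give x − z ≥ -2, z − w ≥ -3, w − x ≥ 6.
Adding all 3 inequalities: the left sides telescope to 0, and the right sides sum to (-2) + (-3) + 6 = 1. So 0 ≥ 1, which is false.

Unsatisfiable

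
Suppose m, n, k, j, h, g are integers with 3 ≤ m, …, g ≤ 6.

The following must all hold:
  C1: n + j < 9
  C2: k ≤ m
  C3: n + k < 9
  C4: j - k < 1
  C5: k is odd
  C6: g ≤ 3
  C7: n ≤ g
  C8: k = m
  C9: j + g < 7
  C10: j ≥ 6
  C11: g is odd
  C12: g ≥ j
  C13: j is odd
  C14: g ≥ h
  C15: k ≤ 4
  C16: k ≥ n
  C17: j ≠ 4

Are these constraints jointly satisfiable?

Unsatisfiable

From constraint 10: j ≥ 6. From constraints 6 and 12: j ≤ g and g ≤ 3, so j ≤ 3. But 3 < 6, so no value of j works.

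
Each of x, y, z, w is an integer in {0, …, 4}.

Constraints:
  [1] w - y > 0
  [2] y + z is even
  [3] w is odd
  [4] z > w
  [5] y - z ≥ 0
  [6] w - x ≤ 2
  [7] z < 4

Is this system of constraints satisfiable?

Unsatisfiable

Constraints 1, 4, and 5 give z ≤ y, y < w, w < z. Chaining: z ≤ y < w < z, which forces z < z — impossible.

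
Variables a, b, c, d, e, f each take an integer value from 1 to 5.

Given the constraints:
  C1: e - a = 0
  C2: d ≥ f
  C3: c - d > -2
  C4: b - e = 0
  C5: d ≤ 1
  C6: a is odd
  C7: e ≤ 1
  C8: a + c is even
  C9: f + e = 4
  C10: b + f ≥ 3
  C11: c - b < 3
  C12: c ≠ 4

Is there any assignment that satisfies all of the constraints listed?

From constraints 2 and 5: f ≤ d ≤ 1. From constraint 7: e ≤ 1. Hence f + e ≤ 2. But constraint 9 requires f + e = 4, and 4 > 2. Contradiction.

Unsatisfiable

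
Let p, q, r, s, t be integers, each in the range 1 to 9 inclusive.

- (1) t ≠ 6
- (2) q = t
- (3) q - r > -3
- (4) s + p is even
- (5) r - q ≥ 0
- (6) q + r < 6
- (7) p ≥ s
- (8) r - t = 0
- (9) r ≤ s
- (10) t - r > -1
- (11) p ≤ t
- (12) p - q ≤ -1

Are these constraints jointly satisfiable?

Unsatisfiable

Constraints 5, 7, 9, and 12 give q ≤ r, r ≤ s, s ≤ p, p < q. Chaining: q ≤ r ≤ s ≤ p < q, which forces q < q — impossible.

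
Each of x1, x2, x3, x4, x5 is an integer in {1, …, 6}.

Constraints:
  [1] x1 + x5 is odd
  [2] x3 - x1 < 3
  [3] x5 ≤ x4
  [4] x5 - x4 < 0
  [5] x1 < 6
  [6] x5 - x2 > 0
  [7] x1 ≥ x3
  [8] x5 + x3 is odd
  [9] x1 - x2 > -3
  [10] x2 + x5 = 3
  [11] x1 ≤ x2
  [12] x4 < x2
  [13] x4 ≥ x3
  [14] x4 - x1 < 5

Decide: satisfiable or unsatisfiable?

Constraints 4, 6, and 12 give x5 < x4, x4 < x2, x2 < x5. Chaining: x5 < x4 < x2 < x5, which forces x5 < x5 — impossible.

Unsatisfiable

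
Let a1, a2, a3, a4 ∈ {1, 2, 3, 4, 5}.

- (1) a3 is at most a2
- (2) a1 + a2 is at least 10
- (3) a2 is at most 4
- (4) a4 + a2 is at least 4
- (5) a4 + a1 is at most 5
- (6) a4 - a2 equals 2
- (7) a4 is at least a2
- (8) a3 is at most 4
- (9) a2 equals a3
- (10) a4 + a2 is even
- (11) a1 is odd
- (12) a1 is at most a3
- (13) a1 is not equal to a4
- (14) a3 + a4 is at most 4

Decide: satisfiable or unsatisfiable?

Unsatisfiable

From constraints 8 and 12: a1 ≤ a3 ≤ 4. From constraint 3: a2 ≤ 4. Hence a1 + a2 ≤ 8. But constraint 2 requires a1 + a2 ≥ 10, and 10 > 8. Contradiction.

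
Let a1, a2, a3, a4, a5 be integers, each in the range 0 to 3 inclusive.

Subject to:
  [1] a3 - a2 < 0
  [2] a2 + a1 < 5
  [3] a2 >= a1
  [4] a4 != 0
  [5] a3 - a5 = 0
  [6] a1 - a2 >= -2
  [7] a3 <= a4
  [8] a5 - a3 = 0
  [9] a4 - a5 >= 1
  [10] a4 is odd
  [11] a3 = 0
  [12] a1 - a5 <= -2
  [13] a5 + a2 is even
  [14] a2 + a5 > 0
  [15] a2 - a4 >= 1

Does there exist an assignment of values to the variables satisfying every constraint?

Constraints 6, 9, 12, and 15 give a4 − a5 ≥ 1, a5 − a1 ≥ 2, a1 − a2 ≥ -2, a2 − a4 ≥ 1.
Adding all 4 inequalities: the left sides telescope to 0, and the right sides sum to 1 + 2 + (-2) + 1 = 2. So 0 ≥ 2, which is false.

Unsatisfiable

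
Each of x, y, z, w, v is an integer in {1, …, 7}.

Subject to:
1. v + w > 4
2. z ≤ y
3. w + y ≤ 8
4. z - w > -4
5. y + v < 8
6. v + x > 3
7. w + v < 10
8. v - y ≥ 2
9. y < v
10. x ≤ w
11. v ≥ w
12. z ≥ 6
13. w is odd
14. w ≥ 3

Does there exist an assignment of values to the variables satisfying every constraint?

Unsatisfiable

From constraint 14: w ≥ 3. From constraints 2 and 12: y ≥ z ≥ 6. Hence w + y ≥ 9. But constraint 3 requires w + y ≤ 8, and 8 < 9. Contradiction.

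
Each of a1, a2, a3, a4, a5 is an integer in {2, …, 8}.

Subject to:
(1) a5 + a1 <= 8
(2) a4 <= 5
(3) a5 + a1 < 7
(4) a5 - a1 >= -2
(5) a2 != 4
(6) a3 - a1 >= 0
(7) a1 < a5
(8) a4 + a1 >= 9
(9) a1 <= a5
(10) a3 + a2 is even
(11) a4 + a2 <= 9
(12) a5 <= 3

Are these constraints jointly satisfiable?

Unsatisfiable

From constraint 2: a4 ≤ 5. From constraints 9 and 12: a1 ≤ a5 ≤ 3. Hence a4 + a1 ≤ 8. But constraint 8 requires a4 + a1 ≥ 9, and 9 > 8. Contradiction.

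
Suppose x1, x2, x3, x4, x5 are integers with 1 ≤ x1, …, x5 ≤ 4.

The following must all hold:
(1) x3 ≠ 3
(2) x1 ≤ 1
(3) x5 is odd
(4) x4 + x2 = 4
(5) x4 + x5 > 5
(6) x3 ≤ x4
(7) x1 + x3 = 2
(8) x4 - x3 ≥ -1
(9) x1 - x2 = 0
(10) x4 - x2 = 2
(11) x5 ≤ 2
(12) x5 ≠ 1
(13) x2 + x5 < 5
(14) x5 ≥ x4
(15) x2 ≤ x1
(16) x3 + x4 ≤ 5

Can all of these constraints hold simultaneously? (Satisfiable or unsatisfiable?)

Unsatisfiable

From constraints 11 and 14: x4 ≤ x5 ≤ 2. From constraints 2 and 15: x2 ≤ x1 ≤ 1. Hence x4 + x2 ≤ 3. But constraint 4 requires x4 + x2 = 4, and 4 > 3. Contradiction.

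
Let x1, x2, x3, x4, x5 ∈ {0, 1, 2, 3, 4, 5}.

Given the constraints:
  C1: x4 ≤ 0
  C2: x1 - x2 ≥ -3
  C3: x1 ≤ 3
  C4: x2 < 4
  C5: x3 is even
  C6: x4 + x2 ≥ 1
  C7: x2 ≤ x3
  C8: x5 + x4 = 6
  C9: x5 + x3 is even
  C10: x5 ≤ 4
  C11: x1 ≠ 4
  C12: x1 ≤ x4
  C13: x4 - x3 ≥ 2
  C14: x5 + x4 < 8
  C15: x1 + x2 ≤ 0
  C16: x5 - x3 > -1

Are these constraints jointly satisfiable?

Unsatisfiable

From constraint 10: x5 ≤ 4. From constraint 1: x4 ≤ 0. Hence x5 + x4 ≤ 4. But constraint 8 requires x5 + x4 = 6, and 6 > 4. Contradiction.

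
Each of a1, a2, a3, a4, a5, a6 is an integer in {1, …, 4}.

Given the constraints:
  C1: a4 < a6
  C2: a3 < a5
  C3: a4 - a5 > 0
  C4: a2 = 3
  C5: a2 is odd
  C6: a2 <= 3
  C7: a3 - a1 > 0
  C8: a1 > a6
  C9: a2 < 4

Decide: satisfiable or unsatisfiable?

Constraints 1, 2, 3, 7, and 8 give a6 < a1, a1 < a3, a3 < a5, a5 < a4, a4 < a6. Chaining: a6 < a1 < a3 < a5 < a4 < a6, which forces a6 < a6 — impossible.

Unsatisfiable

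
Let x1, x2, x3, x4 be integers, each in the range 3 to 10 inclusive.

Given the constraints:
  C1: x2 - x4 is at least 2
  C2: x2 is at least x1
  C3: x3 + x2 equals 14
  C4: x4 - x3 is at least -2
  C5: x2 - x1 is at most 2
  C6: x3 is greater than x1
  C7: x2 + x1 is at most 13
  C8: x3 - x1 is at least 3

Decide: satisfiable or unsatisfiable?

Constraints 1, 4, 5, and 8 give x3 − x1 ≥ 3, x1 − x2 ≥ -2, x2 − x4 ≥ 2, x4 − x3 ≥ -2.
Adding all 4 inequalities: the left sides telescope to 0, and the right sides sum to 3 + (-2) + 2 + (-2) = 1. So 0 ≥ 1, which is false.

Unsatisfiable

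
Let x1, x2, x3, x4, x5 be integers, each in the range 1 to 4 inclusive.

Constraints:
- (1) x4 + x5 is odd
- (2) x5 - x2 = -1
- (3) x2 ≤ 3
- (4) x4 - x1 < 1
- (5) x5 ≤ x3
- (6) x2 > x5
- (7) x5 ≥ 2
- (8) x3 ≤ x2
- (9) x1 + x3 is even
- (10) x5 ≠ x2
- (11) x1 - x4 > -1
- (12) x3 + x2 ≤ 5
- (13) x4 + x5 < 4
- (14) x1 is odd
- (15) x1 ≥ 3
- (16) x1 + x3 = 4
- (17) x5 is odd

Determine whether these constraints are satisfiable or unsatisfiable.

Unsatisfiable

From constraint 15: x1 ≥ 3. From constraints 5 and 7: x3 ≥ x5 ≥ 2. Hence x1 + x3 ≥ 5. But constraint 16 requires x1 + x3 = 4, and 4 < 5. Contradiction.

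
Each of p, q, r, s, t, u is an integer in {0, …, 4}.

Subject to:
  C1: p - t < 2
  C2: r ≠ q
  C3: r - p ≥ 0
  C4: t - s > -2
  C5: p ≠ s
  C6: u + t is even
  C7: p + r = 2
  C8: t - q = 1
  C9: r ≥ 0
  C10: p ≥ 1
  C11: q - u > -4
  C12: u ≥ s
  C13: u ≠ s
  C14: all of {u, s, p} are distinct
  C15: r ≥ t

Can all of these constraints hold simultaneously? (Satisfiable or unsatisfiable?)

Satisfiable

The assignment p = 1, q = 0, r = 1, s = 0, t = 1, u = 3 works:
  constraint 1 holds since p - t = 0.
  constraint 3 holds since r - p = 0.
The rest check out directly.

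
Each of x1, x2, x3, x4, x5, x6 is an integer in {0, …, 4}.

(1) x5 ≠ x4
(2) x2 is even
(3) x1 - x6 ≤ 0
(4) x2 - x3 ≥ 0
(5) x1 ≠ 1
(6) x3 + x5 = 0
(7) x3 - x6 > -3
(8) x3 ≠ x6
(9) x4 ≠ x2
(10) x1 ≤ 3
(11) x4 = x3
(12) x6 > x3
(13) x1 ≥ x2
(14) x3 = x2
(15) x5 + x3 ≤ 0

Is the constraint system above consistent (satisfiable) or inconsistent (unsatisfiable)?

Unsatisfiable

From constraints 11 and 14, x4 = x3 = x2, so x4 = x2. But constraint 9 says x4 ≠ x2. Contradiction.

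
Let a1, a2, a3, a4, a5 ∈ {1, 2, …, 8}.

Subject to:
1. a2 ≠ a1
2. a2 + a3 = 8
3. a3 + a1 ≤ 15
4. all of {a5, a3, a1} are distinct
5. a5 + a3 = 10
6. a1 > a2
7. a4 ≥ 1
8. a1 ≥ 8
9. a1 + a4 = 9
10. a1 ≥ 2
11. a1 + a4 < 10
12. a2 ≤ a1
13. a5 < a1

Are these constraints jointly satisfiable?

Satisfiable

Setting (a1, a2, a3, a4, a5) = (8, 1, 7, 1, 3) satisfies everything: constraint 2: a2 + a3 = 8; constraint 3: a3 + a1 = 15, and the others follow.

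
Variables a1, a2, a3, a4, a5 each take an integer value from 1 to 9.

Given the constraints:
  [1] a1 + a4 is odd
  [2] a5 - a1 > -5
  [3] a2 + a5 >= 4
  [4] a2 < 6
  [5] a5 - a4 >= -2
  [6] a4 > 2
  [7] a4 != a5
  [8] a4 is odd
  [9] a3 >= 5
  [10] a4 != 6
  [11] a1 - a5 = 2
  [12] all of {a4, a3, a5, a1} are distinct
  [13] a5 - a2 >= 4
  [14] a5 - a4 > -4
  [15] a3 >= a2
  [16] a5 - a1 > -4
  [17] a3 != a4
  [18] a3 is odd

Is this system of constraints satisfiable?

The assignment a1 = 8, a2 = 1, a3 = 5, a4 = 7, a5 = 6 works:
  constraint 2 holds since a5 - a1 = -2.
  constraint 3 holds since a2 + a5 = 7.
  constraint 5 holds since a5 - a4 = -1.
The rest check out directly.

Satisfiable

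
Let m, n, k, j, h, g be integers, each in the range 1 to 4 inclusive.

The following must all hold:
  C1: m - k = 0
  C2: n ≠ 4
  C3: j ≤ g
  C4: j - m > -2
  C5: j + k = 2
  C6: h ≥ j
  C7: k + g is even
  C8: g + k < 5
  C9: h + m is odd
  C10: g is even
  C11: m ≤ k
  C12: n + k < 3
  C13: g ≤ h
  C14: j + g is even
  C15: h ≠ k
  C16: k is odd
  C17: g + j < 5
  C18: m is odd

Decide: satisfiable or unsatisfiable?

Unsatisfiable

Constraint 16 makes k odd and constraint 10 makes g even, so k + g must be odd. Constraint 7 says k + g is even — contradiction.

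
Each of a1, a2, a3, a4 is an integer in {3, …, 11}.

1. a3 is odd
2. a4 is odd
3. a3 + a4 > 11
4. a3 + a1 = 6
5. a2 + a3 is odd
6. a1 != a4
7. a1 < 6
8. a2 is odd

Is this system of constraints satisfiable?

Unsatisfiable

Constraint 8 makes a2 odd and constraint 1 makes a3 odd, so a2 + a3 must be even. Constraint 5 says a2 + a3 is odd — contradiction.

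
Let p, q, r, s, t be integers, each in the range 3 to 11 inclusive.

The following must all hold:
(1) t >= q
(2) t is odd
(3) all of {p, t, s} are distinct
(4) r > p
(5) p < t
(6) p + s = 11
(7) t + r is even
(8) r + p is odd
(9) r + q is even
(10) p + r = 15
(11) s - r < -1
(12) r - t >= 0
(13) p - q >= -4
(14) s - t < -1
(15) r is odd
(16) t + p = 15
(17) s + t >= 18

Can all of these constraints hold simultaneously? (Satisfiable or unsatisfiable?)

The assignment p = 4, q = 5, r = 11, s = 7, t = 11 works:
  constraint 6 holds since p + s = 11.
  constraint 10 holds since p + r = 15.
The rest check out directly.

Satisfiable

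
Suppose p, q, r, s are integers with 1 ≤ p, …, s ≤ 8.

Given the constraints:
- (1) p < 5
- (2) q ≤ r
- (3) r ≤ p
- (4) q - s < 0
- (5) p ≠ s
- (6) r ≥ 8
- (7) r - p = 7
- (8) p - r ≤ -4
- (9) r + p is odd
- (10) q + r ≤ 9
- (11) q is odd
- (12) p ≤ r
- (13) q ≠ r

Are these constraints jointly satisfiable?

From constraints 3 and 6: p ≥ r and r ≥ 8, so p ≥ 8. From constraint 1: p ≤ 4. But 4 < 8, so no value of p works.

Unsatisfiable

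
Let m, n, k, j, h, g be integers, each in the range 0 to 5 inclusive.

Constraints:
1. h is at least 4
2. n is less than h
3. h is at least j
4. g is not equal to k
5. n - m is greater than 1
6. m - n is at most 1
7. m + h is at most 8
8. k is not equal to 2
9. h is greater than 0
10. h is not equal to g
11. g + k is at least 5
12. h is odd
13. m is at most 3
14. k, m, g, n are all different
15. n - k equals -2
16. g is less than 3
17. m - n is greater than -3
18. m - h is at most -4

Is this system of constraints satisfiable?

Satisfiable

Setting (m, n, k, j, h, g) = (1, 3, 5, 3, 5, 0) satisfies everything: constraint 5: n - m = 2; constraint 6: m - n = -2; constraint 7: m + h = 6, and the others follow.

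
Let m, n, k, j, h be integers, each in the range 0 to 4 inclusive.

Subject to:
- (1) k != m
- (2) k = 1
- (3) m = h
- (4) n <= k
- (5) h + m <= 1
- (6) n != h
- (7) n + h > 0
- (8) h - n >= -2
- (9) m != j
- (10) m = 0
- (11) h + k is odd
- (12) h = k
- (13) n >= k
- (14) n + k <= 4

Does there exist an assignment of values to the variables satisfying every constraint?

Constraint 10 fixes m = 0 and constraint 2 fixes k = 1. Constraints 3 and 12 give m = h = k, so m = k. But 0 ≠ 1 — contradiction.

Unsatisfiable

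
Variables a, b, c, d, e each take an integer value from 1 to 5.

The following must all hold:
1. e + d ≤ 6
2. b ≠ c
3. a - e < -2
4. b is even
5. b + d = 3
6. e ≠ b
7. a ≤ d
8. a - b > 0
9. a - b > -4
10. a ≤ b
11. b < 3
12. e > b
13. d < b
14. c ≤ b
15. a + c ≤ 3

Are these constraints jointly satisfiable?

Unsatisfiable

Constraints 7, 8, and 13 give b < a, a ≤ d, d < b. Chaining: b < a ≤ d < b, which forces b < b — impossible.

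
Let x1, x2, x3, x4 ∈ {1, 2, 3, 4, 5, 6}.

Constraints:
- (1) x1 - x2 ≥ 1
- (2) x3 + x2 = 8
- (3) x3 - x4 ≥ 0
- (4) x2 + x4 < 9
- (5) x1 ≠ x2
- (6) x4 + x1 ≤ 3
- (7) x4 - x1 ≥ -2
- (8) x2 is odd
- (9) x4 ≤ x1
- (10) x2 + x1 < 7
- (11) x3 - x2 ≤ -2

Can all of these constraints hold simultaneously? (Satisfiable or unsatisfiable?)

Constraints 1, 3, 7, and 11 give x2 − x3 ≥ 2, x3 − x4 ≥ 0, x4 − x1 ≥ -2, x1 − x2 ≥ 1.
Adding all 4 inequalities: the left sides telescope to 0, and the right sides sum to 2 + 0 + (-2) + 1 = 1. So 0 ≥ 1, which is false.

Unsatisfiable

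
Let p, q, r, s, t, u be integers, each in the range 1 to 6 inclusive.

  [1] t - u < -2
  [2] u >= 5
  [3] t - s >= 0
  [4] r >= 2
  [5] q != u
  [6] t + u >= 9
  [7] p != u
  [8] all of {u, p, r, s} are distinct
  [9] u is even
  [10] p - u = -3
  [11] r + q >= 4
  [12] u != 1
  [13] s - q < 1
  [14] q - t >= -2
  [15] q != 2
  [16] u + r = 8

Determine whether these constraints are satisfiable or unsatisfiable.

Satisfiable

One satisfying assignment is p = 3, q = 3, r = 2, s = 1, t = 3, u = 6.
For the less obvious constraints — constraint 1: t - u = -3; constraint 3: t - s = 2; constraint 6: t + u = 9 — and the others hold by inspection.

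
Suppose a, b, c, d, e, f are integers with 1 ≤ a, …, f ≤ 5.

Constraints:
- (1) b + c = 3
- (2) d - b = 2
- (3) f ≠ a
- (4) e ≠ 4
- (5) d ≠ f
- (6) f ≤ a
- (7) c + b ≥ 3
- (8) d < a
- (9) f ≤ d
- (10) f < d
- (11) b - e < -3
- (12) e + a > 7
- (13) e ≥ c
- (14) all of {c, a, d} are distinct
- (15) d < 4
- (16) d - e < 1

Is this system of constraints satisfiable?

Satisfiable

The assignment a = 5, b = 1, c = 2, d = 3, e = 5, f = 2 works:
  constraint 1 holds since b + c = 3.
  constraint 2 holds since d - b = 2.
The rest check out directly.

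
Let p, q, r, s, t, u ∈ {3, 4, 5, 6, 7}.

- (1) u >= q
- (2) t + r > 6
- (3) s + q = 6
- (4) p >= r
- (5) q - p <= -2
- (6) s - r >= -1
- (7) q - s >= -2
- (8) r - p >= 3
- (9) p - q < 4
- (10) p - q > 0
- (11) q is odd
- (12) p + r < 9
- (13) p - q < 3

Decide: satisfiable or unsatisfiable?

Unsatisfiable

Constraints 5, 6, 7, and 8 give q − s ≥ -2, s − r ≥ -1, r − p ≥ 3, p − q ≥ 2.
Adding all 4 inequalities: the left sides telescope to 0, and the right sides sum to (-2) + (-1) + 3 + 2 = 2. So 0 ≥ 2, which is false.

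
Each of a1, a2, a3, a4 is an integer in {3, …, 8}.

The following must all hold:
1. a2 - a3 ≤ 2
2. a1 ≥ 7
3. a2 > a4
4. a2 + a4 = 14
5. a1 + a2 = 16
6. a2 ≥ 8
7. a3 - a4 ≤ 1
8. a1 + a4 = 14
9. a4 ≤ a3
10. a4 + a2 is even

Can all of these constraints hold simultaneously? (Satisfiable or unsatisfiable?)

Take a1 = 8, a2 = 8, a3 = 6, a4 = 6. Then constraint 1: a2 - a3 = 2; constraint 4: a2 + a4 = 14; constraint 5: a1 + a2 = 16, and every other listed constraint is also met.

Satisfiable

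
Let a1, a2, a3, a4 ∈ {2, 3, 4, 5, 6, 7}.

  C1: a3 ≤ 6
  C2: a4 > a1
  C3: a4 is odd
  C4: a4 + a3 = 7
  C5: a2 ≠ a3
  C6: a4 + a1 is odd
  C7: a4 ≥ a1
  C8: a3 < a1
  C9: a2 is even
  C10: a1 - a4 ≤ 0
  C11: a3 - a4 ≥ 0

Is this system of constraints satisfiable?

Constraints 7, 8, and 11 give a4 ≤ a3, a3 < a1, a1 ≤ a4. Chaining: a4 ≤ a3 < a1 ≤ a4, which forces a4 < a4 — impossible.

Unsatisfiable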